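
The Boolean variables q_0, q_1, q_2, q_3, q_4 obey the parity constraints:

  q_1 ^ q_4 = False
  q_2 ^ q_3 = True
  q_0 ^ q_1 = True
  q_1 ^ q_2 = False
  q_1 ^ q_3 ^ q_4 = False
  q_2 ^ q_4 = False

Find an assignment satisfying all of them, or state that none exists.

q_0=F, q_1=T, q_2=T, q_3=F, q_4=T

q_1 ^ q_4 = T ^ T = False ✓
q_2 ^ q_3 = T ^ F = True ✓
q_0 ^ q_1 = F ^ T = True ✓
q_1 ^ q_2 = T ^ T = False ✓
q_1 ^ q_3 ^ q_4 = T ^ F ^ T = False ✓
q_2 ^ q_4 = T ^ T = False ✓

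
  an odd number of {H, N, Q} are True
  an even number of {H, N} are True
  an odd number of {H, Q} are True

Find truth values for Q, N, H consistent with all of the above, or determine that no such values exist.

Q=T, N=F, H=F

{H, N, Q}: 1 true → odd ✓
{H, N}: 0 true → even ✓
{H, Q}: 1 true → odd ✓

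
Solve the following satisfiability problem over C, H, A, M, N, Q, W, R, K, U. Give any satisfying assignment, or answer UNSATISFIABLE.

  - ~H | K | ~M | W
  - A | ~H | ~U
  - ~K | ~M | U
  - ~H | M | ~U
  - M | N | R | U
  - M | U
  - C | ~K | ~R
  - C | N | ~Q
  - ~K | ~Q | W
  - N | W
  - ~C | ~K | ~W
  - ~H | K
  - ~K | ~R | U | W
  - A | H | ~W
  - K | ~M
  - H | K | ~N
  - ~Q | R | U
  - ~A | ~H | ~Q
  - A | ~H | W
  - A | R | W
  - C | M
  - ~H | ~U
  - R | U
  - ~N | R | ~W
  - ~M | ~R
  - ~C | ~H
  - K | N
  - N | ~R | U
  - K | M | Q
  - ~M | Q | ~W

C = True, H = False, A = True, M = True, N = True, Q = False, W = False, R = False, K = True, U = True

Set C = True.
  then (~C | ~H) forces H = False.
Set A = True.
Set M = True.
  then (K | ~M) forces K = True.
  then (~M | ~R) forces R = False.
  then (~K | ~M | U) forces U = True.
  then (~C | ~K | ~W) forces W = False.
  then (~K | ~Q | W) forces Q = False.
  then (N | W) forces N = True.
All clauses satisfied.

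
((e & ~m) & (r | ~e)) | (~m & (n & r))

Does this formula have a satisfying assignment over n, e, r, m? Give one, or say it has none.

n = True; e = True; r = True; m = False

  ((e & ~m) & (r | ~e)) | (~m & (n & r)) = True
    (e & ~m) & (r | ~e) = True
      e & ~m = True
        ~m = True
      r | ~e = True
        ~e = False
    ~m & (n & r) = True
      ~m = True
      n & r = True
The formula evaluates to True.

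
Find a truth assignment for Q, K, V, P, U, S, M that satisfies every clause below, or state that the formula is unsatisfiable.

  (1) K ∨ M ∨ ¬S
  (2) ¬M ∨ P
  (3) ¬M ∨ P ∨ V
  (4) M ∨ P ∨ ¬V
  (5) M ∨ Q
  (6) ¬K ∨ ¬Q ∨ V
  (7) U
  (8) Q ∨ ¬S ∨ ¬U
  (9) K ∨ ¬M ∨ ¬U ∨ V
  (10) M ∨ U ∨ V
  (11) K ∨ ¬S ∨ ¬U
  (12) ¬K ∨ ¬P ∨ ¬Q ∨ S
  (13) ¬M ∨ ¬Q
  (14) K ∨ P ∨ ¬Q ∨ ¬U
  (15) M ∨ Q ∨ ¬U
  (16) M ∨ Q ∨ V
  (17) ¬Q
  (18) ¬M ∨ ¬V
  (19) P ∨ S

Unit clause (U) forces U = True.
Unit clause (¬Q) forces Q = False.
In (M ∨ Q) only M is left, so M = True.
In (Q ∨ ¬S ∨ ¬U) only ¬S is left, so S = False.
In (¬M ∨ ¬V) only ¬V is left, so V = False.
In (P ∨ S) only P is left, so P = True.
In (K ∨ ¬M ∨ ¬U ∨ V) only K is left, so K = True.
All clauses satisfied.

Q=F, K=T, V=F, P=T, U=T, S=F, M=T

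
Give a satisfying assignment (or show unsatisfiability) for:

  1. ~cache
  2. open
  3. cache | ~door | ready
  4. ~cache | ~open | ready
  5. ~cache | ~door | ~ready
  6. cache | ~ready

ready = False; open = True; door = False; cache = False

Unit clause (~cache) forces cache = False.
Unit clause (open) forces open = True.
In (cache | ~ready) only ~ready is left, so ready = False.
In (cache | ~door | ready) only ~door is left, so door = False.
Check each clause:
  (~cache): ~cache holds.
  (open): open holds.
  (cache | ~door | ready): ~door holds.
  (~cache | ~open | ready): ~cache holds.
  (~cache | ~door | ~ready): ~cache holds.
  (cache | ~ready): ~ready holds.
All clauses satisfied.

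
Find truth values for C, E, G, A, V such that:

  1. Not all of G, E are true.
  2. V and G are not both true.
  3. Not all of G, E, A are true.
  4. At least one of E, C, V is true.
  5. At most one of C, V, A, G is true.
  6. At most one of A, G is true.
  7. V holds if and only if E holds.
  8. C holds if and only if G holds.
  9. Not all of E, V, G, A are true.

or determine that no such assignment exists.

C=F; E=T; G=F; A=F; V=T

  (1) {G, E}: 1/2 true — not all ✓
  (2) V=T, G=F — not both ✓
  (3) {G, E, A}: 1/3 true — not all ✓
  (4) {E, C, V}: 2 true — at least one ✓
  (5) {C, V, A, G}: 1 true — at most one ✓
  (6) {A, G}: 0 true — at most one ✓
  (7) V=T, E=T — same ✓
  (8) C=F, G=F — same ✓
  (9) {E, V, G, A}: 2/4 true — not all ✓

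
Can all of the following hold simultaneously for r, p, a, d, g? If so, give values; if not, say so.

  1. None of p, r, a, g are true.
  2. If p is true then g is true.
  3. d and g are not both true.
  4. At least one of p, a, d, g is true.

r=F; p=F; a=F; d=T; g=F

  (1) {p, r, a, g}: 0 true — none ✓
  (2) p=F ⇒ g: vacuous ✓
  (3) d=T, g=F — not both ✓
  (4) {p, a, d, g}: 1 true — at least one ✓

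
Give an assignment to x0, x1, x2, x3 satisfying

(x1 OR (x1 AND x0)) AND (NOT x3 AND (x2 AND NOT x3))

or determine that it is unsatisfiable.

x0 = True; x1 = True; x2 = True; x3 = False

  x1 OR (x1 AND x0) = True
    x1 AND x0 = True
  NOT x3 AND (x2 AND NOT x3) = True
    NOT x3 = True
    x2 AND NOT x3 = True
      NOT x3 = True
Both conjuncts True, so the formula holds.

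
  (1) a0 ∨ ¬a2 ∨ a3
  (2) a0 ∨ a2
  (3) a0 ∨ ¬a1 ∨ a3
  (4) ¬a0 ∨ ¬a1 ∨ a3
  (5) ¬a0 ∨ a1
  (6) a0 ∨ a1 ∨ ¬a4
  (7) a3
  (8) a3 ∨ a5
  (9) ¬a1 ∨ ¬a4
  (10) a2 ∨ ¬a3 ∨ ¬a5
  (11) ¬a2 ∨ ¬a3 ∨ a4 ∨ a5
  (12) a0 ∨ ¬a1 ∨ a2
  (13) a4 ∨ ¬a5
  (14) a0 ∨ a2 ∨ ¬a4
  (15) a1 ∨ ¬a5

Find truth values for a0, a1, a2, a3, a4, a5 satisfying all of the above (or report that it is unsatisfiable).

Unit clause (a3) forces a3 = True.
Set a0 = True.
  then (¬a0 ∨ a1) forces a1 = True.
  then (¬a1 ∨ ¬a4) forces a4 = False.
  then (a4 ∨ ¬a5) forces a5 = False.
  then (¬a2 ∨ ¬a3 ∨ a4 ∨ a5) forces a2 = False.
All clauses satisfied.

a0 = True, a1 = True, a2 = False, a3 = True, a4 = False, a5 = False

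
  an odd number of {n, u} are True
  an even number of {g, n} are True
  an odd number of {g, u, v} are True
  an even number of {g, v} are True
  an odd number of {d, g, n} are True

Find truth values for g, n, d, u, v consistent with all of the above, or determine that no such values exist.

g = False; n = False; d = True; u = True; v = False

{n, u}: 1 true → odd ✓
{g, n}: 0 true → even ✓
{g, u, v}: 1 true → odd ✓
{g, v}: 0 true → even ✓
{d, g, n}: 1 true → odd ✓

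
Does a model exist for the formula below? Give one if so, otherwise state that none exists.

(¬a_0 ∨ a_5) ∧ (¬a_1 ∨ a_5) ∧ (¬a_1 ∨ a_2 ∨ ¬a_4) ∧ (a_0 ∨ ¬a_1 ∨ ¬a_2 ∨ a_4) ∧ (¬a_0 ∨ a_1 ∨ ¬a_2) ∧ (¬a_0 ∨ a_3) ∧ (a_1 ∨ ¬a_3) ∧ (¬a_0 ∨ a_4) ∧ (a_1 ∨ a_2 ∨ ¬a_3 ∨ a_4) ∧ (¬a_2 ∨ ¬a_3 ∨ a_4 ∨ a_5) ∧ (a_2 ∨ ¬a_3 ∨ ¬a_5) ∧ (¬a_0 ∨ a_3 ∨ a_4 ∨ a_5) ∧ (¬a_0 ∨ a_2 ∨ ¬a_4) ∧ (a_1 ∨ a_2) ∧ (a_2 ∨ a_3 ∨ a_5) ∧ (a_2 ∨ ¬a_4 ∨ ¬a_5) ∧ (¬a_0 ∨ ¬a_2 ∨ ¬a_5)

Set a_0 = False.
Set a_1 = True.
  then (¬a_1 ∨ a_5) forces a_5 = True.
Set a_2 = False.
  then (¬a_1 ∨ a_2 ∨ ¬a_4) forces a_4 = False.
  then (a_2 ∨ ¬a_3 ∨ ¬a_5) forces a_3 = False.
All clauses satisfied.

a_0 = False; a_1 = True; a_2 = False; a_3 = False; a_4 = False; a_5 = True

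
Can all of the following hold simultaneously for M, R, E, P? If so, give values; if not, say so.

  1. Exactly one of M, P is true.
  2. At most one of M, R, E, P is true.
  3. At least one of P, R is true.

M: False, R: False, E: False, P: True

  (1) {M, P}: 1 true — exactly one ✓
  (2) {M, R, E, P}: 1 true — at most one ✓
  (3) {P, R}: 1 true — at least one ✓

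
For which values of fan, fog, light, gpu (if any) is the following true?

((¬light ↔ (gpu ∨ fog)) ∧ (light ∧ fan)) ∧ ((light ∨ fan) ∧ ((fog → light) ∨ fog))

fan=T, fog=F, light=T, gpu=F

  (¬light ↔ (gpu ∨ fog)) ∧ (light ∧ fan) = True
    ¬light ↔ (gpu ∨ fog) = True
      ¬light = False
      gpu ∨ fog = False
    light ∧ fan = True
  (light ∨ fan) ∧ ((fog → light) ∨ fog) = True
    light ∨ fan = True
    (fog → light) ∨ fog = True
      fog → light = True
Both conjuncts True, so the formula holds.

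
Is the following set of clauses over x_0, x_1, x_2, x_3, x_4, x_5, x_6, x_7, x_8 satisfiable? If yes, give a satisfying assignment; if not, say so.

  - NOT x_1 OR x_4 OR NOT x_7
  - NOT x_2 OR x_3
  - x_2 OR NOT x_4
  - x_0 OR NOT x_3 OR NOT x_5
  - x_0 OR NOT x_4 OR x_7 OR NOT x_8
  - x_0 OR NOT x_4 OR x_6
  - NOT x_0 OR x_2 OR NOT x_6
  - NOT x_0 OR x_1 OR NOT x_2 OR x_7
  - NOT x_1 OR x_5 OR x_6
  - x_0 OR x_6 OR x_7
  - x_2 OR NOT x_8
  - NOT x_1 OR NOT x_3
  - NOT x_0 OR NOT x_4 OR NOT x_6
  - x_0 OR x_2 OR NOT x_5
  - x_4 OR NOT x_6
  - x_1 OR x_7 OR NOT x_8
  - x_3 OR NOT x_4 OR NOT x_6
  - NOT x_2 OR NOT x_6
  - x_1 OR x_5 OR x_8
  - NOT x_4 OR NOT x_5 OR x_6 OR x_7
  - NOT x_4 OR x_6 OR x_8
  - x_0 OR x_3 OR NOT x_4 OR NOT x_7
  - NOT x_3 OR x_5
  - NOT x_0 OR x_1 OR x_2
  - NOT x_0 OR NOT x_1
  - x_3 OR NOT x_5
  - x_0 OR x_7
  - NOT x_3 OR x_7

Set x_0 = True.
  then (NOT x_0 OR NOT x_1) forces x_1 = False.
  then (NOT x_0 OR x_1 OR x_2) forces x_2 = True.
  then (NOT x_2 OR x_3) forces x_3 = True.
  then (NOT x_0 OR x_1 OR NOT x_2 OR x_7) forces x_7 = True.
  then (NOT x_2 OR NOT x_6) forces x_6 = False.
  then (NOT x_3 OR x_5) forces x_5 = True.
Set x_4 = False.
Set x_8 = True.
All clauses satisfied.

x_0 = True, x_1 = False, x_2 = True, x_3 = True, x_4 = False, x_5 = True, x_6 = False, x_7 = True, x_8 = True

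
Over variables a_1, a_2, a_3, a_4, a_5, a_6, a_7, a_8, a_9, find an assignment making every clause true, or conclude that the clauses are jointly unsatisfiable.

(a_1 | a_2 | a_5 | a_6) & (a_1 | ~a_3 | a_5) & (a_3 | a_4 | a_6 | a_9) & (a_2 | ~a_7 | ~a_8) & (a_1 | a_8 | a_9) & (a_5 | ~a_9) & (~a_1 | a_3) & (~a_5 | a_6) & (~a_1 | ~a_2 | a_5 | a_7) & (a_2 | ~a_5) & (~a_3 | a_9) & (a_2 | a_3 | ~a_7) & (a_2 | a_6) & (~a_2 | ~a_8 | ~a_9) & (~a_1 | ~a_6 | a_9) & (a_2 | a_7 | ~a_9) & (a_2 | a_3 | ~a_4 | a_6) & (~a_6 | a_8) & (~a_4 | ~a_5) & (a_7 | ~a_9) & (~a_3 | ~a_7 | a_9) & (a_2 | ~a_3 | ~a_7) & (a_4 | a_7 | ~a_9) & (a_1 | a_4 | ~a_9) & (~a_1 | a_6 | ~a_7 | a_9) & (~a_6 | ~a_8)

a_1 = False; a_2 = True; a_3 = False; a_4 = True; a_5 = False; a_6 = False; a_7 = True; a_8 = True; a_9 = False

Set a_1 = False.
Set a_2 = True.
Set a_3 = False.
Try a_4 = False:
  (a_1 | a_4 | ~a_9) forces a_9 = False.
  (a_3 | a_4 | a_6 | a_9) forces a_6 = True.
  (a_1 | a_8 | a_9) forces a_8 = True.
  clause (~a_6 | ~a_8) is falsified — backtrack.
So a_4 = True.
  then (~a_4 | ~a_5) forces a_5 = False.
  then (a_5 | ~a_9) forces a_9 = False.
  then (a_1 | a_8 | a_9) forces a_8 = True.
  then (~a_6 | ~a_8) forces a_6 = False.
Set a_7 = True.
All clauses satisfied.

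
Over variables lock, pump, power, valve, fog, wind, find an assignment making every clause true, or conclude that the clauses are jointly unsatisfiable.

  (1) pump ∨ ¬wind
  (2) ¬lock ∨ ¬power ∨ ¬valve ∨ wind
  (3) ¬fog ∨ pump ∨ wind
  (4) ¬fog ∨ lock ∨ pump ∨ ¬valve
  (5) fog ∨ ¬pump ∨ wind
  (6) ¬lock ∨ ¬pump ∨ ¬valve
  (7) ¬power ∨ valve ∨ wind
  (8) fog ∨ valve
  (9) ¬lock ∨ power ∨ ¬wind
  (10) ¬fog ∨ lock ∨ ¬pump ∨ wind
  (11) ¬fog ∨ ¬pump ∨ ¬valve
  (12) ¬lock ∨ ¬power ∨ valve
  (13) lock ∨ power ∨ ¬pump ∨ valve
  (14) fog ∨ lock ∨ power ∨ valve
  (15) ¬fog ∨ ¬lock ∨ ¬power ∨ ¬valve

Set lock = True.
Set pump = False.
  then (pump ∨ ¬wind) forces wind = False.
  then (¬fog ∨ pump ∨ wind) forces fog = False.
  then (fog ∨ valve) forces valve = True.
  then (¬lock ∨ ¬power ∨ ¬valve ∨ wind) forces power = False.
All clauses satisfied.

lock=T, pump=F, power=F, valve=T, fog=F, wind=F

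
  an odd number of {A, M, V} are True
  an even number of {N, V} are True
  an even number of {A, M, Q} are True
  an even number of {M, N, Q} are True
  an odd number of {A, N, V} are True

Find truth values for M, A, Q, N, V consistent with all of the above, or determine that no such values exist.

M = True, A = True, Q = False, N = True, V = True

{A, M, V}: 3 true → odd ✓
{N, V}: 2 true → even ✓
{A, M, Q}: 2 true → even ✓
{M, N, Q}: 2 true → even ✓
{A, N, V}: 3 true → odd ✓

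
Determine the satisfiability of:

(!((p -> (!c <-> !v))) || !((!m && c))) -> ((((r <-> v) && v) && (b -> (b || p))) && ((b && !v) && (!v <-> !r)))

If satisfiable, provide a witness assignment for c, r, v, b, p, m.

c = True, r = True, v = True, b = True, p = False, m = False

  (!((p -> (!c <-> !v))) || !((!m && c))) -> ((((r <-> v) && v) && (b -> (b || p))) && ((b && !v) && (!v <-> !r))) = True
    !((p -> (!c <-> !v))) || !((!m && c)) = False
      !((p -> (!c <-> !v))) = False
        p -> (!c <-> !v) = True
          !c <-> !v = True
            !c = False
            !v = False
      !((!m && c)) = False
        !m && c = True
          !m = True
    (((r <-> v) && v) && (b -> (b || p))) && ((b && !v) && (!v <-> !r)) = False
      ((r <-> v) && v) && (b -> (b || p)) = True
        (r <-> v) && v = True
          r <-> v = True
        b -> (b || p) = True
          b || p = True
      (b && !v) && (!v <-> !r) = False
        b && !v = False
          !v = False
        !v <-> !r = True
          !v = False
          !r = False
The formula evaluates to True.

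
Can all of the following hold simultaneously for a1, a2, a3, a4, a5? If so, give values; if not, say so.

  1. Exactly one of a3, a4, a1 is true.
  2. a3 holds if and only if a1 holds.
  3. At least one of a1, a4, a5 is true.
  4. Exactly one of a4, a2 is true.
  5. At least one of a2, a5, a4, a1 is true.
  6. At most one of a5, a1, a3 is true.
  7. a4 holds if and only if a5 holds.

a1=F; a2=F; a3=F; a4=T; a5=T

  (1) {a3, a4, a1}: 1 true — exactly one ✓
  (2) a3=F, a1=F — same ✓
  (3) {a1, a4, a5}: 2 true — at least one ✓
  (4) {a4, a2}: 1 true — exactly one ✓
  (5) {a2, a5, a4, a1}: 2 true — at least one ✓
  (6) {a5, a1, a3}: 1 true — at most one ✓
  (7) a4=T, a5=T — same ✓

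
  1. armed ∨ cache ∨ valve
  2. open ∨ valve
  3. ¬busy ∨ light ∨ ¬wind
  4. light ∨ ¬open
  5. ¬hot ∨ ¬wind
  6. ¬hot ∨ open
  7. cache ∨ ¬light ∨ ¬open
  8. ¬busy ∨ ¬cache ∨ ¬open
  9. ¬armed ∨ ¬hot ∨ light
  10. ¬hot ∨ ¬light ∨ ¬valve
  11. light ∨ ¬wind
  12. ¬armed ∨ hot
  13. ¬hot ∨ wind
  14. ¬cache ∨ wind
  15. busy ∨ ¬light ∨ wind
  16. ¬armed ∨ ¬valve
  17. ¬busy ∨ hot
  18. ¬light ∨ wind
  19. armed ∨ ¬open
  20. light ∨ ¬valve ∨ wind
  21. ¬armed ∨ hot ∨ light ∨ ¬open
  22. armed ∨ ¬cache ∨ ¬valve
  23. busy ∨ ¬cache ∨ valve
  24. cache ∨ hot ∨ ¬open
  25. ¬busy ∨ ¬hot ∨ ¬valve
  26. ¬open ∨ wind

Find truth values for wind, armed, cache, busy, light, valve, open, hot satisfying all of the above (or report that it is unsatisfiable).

Set wind = True.
  then (¬hot ∨ ¬wind) forces hot = False.
  then (light ∨ ¬wind) forces light = True.
  then (¬armed ∨ hot) forces armed = False.
  then (¬busy ∨ hot) forces busy = False.
  then (armed ∨ ¬open) forces open = False.
  then (open ∨ valve) forces valve = True.
  then (armed ∨ ¬cache ∨ ¬valve) forces cache = False.
All clauses satisfied.

wind=T, armed=F, cache=F, busy=F, light=T, valve=T, open=F, hot=F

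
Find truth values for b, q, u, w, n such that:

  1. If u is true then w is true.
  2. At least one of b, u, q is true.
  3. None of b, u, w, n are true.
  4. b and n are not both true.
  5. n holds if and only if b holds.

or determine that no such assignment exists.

b = False; q = True; u = False; w = False; n = False

  (1) u=F ⇒ w: vacuous ✓
  (2) {b, u, q}: 1 true — at least one ✓
  (3) {b, u, w, n}: 0 true — none ✓
  (4) b=F, n=F — not both ✓
  (5) n=F, b=F — same ✓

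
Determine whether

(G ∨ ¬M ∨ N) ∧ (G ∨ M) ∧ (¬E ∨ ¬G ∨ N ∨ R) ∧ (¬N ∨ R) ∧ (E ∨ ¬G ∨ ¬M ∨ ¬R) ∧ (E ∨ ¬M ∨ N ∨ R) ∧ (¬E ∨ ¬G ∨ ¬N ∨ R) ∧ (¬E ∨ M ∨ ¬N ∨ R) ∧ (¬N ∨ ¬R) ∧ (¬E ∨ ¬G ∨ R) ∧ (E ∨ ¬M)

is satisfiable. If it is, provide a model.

G: True; M: False; E: False; N: False; R: False

Try G = False:
  (G ∨ M) forces M = True.
  (G ∨ ¬M ∨ N) forces N = True.
  (¬N ∨ R) forces R = True.
  clause (¬N ∨ ¬R) is falsified — backtrack.
So G = True.
Set M = False.
Set E = False.
Try N = True:
  (¬N ∨ R) forces R = True.
  clause (¬N ∨ ¬R) is falsified — backtrack.
So N = False.
Set R = False.
All clauses satisfied.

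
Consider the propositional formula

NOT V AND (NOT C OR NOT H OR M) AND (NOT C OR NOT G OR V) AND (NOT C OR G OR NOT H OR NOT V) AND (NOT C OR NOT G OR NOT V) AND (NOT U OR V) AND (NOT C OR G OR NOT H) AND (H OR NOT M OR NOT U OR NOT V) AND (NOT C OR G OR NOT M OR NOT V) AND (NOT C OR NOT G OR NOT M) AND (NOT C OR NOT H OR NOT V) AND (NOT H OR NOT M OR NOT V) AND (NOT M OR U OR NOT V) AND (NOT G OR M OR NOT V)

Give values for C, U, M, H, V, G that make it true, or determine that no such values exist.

Unit clause (NOT V) forces V = False.
In (NOT U OR V) only NOT U is left, so U = False.
Set C = False.
Set M = False.
Set H = True.
Set G = False.
All clauses satisfied.

C = False; U = False; M = False; H = True; V = False; G = False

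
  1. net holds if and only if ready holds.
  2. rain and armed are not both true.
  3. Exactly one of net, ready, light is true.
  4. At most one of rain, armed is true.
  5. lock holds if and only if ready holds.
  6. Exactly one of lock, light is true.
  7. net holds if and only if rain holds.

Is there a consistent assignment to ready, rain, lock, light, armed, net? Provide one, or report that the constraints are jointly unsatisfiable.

ready=F, rain=F, lock=F, light=T, armed=F, net=F

  (1) net=F, ready=F — same ✓
  (2) rain=F, armed=F — not both ✓
  (3) {net, ready, light}: 1 true — exactly one ✓
  (4) {rain, armed}: 0 true — at most one ✓
  (5) lock=F, ready=F — same ✓
  (6) {lock, light}: 1 true — exactly one ✓
  (7) net=F, rain=F — same ✓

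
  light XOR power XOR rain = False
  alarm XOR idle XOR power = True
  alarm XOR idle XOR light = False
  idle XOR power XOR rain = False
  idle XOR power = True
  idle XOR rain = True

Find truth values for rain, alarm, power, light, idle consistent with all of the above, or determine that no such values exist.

rain = True; alarm = False; power = True; light = False; idle = False

light XOR power XOR rain = F XOR T XOR T = False ✓
alarm XOR idle XOR power = F XOR F XOR T = True ✓
alarm XOR idle XOR light = F XOR F XOR F = False ✓
idle XOR power XOR rain = F XOR T XOR T = False ✓
idle XOR power = F XOR T = True ✓
idle XOR rain = F XOR T = True ✓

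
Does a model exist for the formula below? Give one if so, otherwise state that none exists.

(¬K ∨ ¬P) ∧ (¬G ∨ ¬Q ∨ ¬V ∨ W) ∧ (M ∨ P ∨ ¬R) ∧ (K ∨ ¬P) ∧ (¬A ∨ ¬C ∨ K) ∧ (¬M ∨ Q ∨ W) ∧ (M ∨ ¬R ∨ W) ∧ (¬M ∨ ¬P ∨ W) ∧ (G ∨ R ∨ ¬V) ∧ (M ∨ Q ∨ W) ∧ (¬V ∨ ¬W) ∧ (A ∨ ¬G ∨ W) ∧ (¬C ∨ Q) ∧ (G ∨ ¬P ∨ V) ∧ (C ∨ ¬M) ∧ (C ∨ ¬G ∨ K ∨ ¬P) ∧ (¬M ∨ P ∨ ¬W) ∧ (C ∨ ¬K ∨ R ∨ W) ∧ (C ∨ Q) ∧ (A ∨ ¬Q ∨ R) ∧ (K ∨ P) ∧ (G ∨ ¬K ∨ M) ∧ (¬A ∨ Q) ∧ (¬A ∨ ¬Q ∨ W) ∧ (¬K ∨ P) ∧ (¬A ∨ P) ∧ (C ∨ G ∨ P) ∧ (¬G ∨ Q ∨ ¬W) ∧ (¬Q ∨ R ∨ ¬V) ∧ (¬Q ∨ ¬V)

Unsatisfiable — no assignment works.

Case P = True:
  (¬K ∨ ¬P) forces K = False.
  Clause (K ∨ ¬P) is falsified — contradiction.
Case P = False:
  (K ∨ P) forces K = True.
  Clause (¬K ∨ P) is falsified — contradiction.
Both cases fail, so the formula is unsatisfiable.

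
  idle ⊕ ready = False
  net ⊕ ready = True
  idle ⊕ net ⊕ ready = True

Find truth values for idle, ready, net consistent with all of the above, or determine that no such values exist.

idle: False, ready: False, net: True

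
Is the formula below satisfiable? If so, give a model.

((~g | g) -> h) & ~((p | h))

Unsatisfiable

Case h = True: the conjunct ~((p | h)) becomes ~((p | True)) = False.
Case h = False: the formula simplifies to ~((~g | g)) & ~p.
  g = True: the conjunct ~((~g | g)) becomes ~((False | True)) = False.
  g = False: the conjunct ~((~g | g)) becomes ~((True | False)) = False.
Both cases fail — unsatisfiable.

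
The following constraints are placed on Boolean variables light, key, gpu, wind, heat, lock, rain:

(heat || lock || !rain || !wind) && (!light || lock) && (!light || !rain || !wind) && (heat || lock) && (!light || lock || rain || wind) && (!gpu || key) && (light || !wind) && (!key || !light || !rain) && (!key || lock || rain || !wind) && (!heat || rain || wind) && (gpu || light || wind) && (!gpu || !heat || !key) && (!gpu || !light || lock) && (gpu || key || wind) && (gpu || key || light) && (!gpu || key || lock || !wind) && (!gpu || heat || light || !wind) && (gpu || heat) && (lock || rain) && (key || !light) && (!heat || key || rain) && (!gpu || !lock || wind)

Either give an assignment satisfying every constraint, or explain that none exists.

light = True, key = True, gpu = True, wind = True, heat = False, lock = True, rain = False

Set light = True.
  then (!light || lock) forces lock = True.
  then (key || !light) forces key = True.
  then (!key || !light || !rain) forces rain = False.
Set gpu = True.
  then (!gpu || !heat || !key) forces heat = False.
  then (!gpu || !lock || wind) forces wind = True.
All clauses satisfied.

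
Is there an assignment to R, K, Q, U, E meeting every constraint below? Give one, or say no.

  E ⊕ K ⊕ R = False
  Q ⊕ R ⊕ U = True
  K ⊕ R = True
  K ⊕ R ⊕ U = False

R = False, K = True, Q = False, U = True, E = True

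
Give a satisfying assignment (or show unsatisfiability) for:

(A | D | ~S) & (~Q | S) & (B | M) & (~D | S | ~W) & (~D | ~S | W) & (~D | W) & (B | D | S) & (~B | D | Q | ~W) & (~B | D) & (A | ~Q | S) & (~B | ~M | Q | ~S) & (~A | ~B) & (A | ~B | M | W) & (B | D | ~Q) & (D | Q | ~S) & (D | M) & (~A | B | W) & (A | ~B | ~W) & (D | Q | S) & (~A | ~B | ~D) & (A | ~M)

Q=F, M=T, D=T, B=F, S=T, W=T, A=T

Set Q = False.
Set M = True.
  then (A | ~M) forces A = True.
  then (~A | ~B) forces B = False.
  then (~A | B | W) forces W = True.
Try D = False:
  (B | D | S) forces S = True.
  clause (D | Q | ~S) is falsified — backtrack.
So D = True.
  then (~D | S | ~W) forces S = True.
All clauses satisfied.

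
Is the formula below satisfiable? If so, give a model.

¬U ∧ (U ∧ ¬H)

No satisfying assignment exists.

Case U = True: the conjunct ¬U is False.
Case U = False: the conjunct U is False.
Both cases fail — unsatisfiable.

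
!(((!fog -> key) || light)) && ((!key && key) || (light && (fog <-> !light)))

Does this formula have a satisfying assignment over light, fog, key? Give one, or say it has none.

No satisfying assignment exists.

Case light = True: the conjunct !(((!fog -> key) || light)) becomes !(((!fog -> key) || True)) = False.
Case light = False: the formula simplifies to !((!fog -> key)) && (!key && key).
  key = True: the conjunct !((!fog -> key)) becomes !((!fog -> True)) = False.
  key = False: the conjunct key is False.
Both cases fail — unsatisfiable.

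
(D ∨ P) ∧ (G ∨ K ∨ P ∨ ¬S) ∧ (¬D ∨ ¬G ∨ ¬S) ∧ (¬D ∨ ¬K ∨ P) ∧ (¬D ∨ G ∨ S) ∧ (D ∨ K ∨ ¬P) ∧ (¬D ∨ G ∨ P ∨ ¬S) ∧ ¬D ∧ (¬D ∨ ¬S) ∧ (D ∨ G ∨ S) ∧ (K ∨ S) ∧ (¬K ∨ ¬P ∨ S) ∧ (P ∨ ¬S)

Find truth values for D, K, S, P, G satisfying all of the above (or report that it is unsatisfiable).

D: False, K: True, S: True, P: True, G: False

Unit clause (¬D) forces D = False.
In (D ∨ P) only P is left, so P = True.
In (D ∨ K ∨ ¬P) only K is left, so K = True.
In (¬K ∨ ¬P ∨ S) only S is left, so S = True.
Set G = False.
All clauses satisfied.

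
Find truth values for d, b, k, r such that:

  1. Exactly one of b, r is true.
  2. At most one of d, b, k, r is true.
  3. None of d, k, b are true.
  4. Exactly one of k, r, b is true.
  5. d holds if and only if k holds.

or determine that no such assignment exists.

d=F; b=F; k=F; r=T

  (1) {b, r}: 1 true — exactly one ✓
  (2) {d, b, k, r}: 1 true — at most one ✓
  (3) {d, k, b}: 0 true — none ✓
  (4) {k, r, b}: 1 true — exactly one ✓
  (5) d=F, k=F — same ✓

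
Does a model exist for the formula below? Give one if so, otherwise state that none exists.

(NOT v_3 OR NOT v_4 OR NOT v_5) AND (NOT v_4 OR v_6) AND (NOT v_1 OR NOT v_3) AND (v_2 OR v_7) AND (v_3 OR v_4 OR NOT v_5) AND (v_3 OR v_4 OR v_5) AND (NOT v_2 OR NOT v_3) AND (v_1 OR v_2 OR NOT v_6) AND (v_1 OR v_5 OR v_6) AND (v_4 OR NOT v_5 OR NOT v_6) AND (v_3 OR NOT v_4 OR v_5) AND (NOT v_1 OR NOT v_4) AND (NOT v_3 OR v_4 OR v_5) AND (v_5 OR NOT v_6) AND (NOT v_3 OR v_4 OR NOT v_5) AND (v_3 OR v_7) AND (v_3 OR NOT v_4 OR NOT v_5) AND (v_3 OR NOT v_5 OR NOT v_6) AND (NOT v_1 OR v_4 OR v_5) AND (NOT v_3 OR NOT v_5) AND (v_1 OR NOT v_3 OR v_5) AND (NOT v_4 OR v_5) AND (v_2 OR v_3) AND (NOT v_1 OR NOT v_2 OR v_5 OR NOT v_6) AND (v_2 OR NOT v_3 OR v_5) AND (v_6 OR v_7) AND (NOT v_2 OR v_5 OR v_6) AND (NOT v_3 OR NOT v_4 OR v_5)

Case v_5 = True:
  (NOT v_3 OR NOT v_5) forces v_3 = False.
  (v_3 OR v_4 OR NOT v_5) forces v_4 = True.
  Clause (v_3 OR NOT v_4 OR NOT v_5) is falsified — contradiction.
Case v_5 = False:
  (v_5 OR NOT v_6) forces v_6 = False.
  (NOT v_4 OR v_6) forces v_4 = False.
  (v_3 OR v_4 OR v_5) forces v_3 = True.
  Clause (NOT v_3 OR v_4 OR v_5) is falsified — contradiction.
Both cases fail, so the formula is unsatisfiable.

UNSATISFIABLE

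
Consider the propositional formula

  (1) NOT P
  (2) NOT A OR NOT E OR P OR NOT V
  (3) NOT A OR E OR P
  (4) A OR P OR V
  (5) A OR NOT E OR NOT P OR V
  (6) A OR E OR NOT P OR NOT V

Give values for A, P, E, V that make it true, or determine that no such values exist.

Unit clause (NOT P) forces P = False.
Set A = False.
  then (A OR P OR V) forces V = True.
Set E = True.
Check each clause:
  (NOT P): NOT P holds.
  (NOT A OR NOT E OR P OR NOT V): NOT A holds.
  (NOT A OR E OR P): NOT A holds.
  (A OR P OR V): V holds.
  (A OR NOT E OR NOT P OR V): NOT P holds.
  (A OR E OR NOT P OR NOT V): E holds.
All clauses satisfied.

A: False, P: False, E: True, V: True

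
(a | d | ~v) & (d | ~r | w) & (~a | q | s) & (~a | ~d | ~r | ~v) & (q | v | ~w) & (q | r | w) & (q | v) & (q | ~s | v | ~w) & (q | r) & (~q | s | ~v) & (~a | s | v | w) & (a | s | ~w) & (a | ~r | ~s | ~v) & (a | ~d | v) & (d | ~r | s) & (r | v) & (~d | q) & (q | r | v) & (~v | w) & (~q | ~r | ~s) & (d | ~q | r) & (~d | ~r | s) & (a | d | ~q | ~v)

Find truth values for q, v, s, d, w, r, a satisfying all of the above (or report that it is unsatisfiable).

Set q = True.
Set v = True.
  then (~q | s | ~v) forces s = True.
  then (~v | w) forces w = True.
  then (~q | ~r | ~s) forces r = False.
  then (d | ~q | r) forces d = True.
Set a = False.
All clauses satisfied.

q = True, v = True, s = True, d = True, w = True, r = False, a = False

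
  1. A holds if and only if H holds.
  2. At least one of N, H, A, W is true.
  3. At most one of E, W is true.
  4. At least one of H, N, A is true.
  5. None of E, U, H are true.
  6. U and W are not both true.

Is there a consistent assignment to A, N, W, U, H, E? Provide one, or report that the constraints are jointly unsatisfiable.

A=F, N=T, W=T, U=F, H=F, E=F

  (1) A=F, H=F — same ✓
  (2) {N, H, A, W}: 2 true — at least one ✓
  (3) {E, W}: 1 true — at most one ✓
  (4) {H, N, A}: 1 true — at least one ✓
  (5) {E, U, H}: 0 true — none ✓
  (6) U=F, W=T — not both ✓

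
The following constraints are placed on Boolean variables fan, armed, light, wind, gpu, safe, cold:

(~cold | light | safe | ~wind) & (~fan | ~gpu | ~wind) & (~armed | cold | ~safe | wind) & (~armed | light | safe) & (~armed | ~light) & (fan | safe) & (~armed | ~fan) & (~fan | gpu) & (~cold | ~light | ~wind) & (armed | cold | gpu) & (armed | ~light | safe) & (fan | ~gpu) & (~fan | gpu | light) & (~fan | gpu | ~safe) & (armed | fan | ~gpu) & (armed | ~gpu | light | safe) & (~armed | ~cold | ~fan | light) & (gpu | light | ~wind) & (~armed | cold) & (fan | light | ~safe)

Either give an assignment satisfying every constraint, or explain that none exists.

fan = False, armed = False, light = True, wind = False, gpu = False, safe = True, cold = True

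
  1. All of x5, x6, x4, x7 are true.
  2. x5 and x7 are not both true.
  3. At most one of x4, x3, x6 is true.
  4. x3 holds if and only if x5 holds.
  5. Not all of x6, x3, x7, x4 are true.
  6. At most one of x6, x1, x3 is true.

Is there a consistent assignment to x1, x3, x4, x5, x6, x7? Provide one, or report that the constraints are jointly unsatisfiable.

Unsatisfiable — no assignment works.

Case x7 = True:
  (1) forces x5 = True.
  Constraint (2) is violated (x5=T, x7=T) — contradiction.
Case x7 = False:
  Constraint (1) is violated (x7=F) — contradiction.
Both cases fail — unsatisfiable.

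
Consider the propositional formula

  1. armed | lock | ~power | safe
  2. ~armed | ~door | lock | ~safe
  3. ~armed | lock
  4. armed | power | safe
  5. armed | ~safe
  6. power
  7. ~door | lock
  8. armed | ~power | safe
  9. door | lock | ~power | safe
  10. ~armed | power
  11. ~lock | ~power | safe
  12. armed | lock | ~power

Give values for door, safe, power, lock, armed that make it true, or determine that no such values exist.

Unit clause (power) forces power = True.
Set door = True.
  then (~door | lock) forces lock = True.
  then (~lock | ~power | safe) forces safe = True.
  then (armed | ~safe) forces armed = True.
All clauses satisfied.

door = True, safe = True, power = True, lock = True, armed = True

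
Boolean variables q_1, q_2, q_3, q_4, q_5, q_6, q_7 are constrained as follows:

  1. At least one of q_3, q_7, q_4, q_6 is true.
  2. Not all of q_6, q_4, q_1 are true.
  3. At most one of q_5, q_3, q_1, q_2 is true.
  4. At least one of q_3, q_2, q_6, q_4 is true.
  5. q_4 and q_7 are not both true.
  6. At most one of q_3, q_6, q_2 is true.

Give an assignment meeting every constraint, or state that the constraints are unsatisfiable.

q_1=F, q_2=F, q_3=F, q_4=T, q_5=T, q_6=T, q_7=F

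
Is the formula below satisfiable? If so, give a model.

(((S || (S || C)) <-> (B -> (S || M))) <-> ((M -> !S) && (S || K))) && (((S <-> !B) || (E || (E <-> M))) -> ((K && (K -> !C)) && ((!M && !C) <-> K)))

C = False, B = True, K = True, E = True, S = False, M = False

  ((S || (S || C)) <-> (B -> (S || M))) <-> ((M -> !S) && (S || K)) = True
    (S || (S || C)) <-> (B -> (S || M)) = True
      S || (S || C) = False
        S || C = False
      B -> (S || M) = False
        S || M = False
    (M -> !S) && (S || K) = True
      M -> !S = True
        !S = True
      S || K = True
  ((S <-> !B) || (E || (E <-> M))) -> ((K && (K -> !C)) && ((!M && !C) <-> K)) = True
    (S <-> !B) || (E || (E <-> M)) = True
      S <-> !B = True
        !B = False
      E || (E <-> M) = True
        E <-> M = False
    (K && (K -> !C)) && ((!M && !C) <-> K) = True
      K && (K -> !C) = True
        K -> !C = True
          !C = True
      (!M && !C) <-> K = True
        !M && !C = True
          !M = True
          !C = True
Both conjuncts True, so the formula holds.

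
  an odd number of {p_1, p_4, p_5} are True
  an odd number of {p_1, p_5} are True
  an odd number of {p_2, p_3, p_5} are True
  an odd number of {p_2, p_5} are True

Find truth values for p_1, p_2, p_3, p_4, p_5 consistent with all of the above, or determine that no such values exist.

p_1: True; p_2: True; p_3: False; p_4: False; p_5: False

{p_1, p_4, p_5}: 1 true → odd ✓
{p_1, p_5}: 1 true → odd ✓
{p_2, p_3, p_5}: 1 true → odd ✓
{p_2, p_5}: 1 true → odd ✓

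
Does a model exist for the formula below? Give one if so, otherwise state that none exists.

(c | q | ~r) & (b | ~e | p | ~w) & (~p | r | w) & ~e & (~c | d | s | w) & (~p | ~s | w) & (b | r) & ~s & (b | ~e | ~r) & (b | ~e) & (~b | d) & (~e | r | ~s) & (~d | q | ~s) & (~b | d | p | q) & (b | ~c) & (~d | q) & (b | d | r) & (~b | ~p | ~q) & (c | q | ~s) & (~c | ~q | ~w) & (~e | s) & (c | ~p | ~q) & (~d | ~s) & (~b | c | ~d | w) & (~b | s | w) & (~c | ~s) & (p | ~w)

c = False, d = True, p = False, e = False, q = True, w = False, b = False, r = True, s = False

Unit clause (~e) forces e = False.
Unit clause (~s) forces s = False.
Set c = False.
Set d = True.
  then (~d | q) forces q = True.
  then (c | ~p | ~q) forces p = False.
  then (p | ~w) forces w = False.
  then (~b | c | ~d | w) forces b = False.
  then (b | r) forces r = True.
All clauses satisfied.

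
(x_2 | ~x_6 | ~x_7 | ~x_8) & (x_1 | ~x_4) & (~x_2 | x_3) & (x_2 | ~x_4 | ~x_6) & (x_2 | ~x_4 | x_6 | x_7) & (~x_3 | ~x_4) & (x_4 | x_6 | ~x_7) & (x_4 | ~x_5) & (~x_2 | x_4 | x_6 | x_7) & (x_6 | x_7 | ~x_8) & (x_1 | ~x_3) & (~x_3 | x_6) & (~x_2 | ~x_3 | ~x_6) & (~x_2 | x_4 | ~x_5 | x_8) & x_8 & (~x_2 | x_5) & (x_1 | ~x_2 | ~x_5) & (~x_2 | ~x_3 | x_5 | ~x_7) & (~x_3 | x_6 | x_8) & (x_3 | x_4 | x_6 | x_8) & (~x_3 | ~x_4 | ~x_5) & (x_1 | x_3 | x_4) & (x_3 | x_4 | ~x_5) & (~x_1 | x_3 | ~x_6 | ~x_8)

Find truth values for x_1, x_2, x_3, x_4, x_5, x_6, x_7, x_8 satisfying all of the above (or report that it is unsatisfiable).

x_1=T, x_2=F, x_3=F, x_4=T, x_5=T, x_6=F, x_7=T, x_8=T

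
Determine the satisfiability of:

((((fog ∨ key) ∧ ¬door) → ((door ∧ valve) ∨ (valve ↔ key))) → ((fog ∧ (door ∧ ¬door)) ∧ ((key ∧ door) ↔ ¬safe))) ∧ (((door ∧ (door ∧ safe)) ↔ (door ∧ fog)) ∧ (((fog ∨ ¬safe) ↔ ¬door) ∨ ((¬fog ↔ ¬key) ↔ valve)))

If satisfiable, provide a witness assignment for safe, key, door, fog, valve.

safe: False, key: True, door: False, fog: False, valve: False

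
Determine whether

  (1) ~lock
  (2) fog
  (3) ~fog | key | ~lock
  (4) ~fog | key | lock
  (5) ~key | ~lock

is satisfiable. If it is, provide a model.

lock = False, fog = True, key = True

Unit clause (~lock) forces lock = False.
Unit clause (fog) forces fog = True.
In (~fog | key | lock) only key is left, so key = True.
Check each clause:
  (~lock): ~lock holds.
  (fog): fog holds.
  (~fog | key | ~lock): key holds.
  (~fog | key | lock): key holds.
  (~key | ~lock): ~lock holds.
All clauses satisfied.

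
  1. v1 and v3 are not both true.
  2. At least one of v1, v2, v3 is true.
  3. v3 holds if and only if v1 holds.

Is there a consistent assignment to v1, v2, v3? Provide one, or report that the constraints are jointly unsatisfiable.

v1: False, v2: True, v3: False

  (1) v1=F, v3=F — not both ✓
  (2) {v1, v2, v3}: 1 true — at least one ✓
  (3) v3=F, v1=F — same ✓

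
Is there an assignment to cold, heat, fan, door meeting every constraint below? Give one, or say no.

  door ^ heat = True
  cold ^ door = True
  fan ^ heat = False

cold: False, heat: False, fan: False, door: True

door ^ heat = T ^ F = True ✓
cold ^ door = F ^ T = True ✓
fan ^ heat = F ^ F = False ✓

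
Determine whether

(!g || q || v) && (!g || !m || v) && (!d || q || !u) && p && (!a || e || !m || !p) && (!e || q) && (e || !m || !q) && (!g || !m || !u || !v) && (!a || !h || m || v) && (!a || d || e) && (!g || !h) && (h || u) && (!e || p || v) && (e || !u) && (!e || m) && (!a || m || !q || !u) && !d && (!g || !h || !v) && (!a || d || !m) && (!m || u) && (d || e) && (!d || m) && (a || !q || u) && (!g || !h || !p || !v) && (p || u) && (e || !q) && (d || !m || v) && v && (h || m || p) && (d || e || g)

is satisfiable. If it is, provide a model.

Unit clause (p) forces p = True.
Unit clause (!d) forces d = False.
In (d || e) only e is left, so e = True.
Unit clause (v) forces v = True.
In (!e || q) only q is left, so q = True.
In (!e || m) only m is left, so m = True.
In (!a || d || !m) only !a is left, so a = False.
In (!m || u) only u is left, so u = True.
In (!g || !m || !u || !v) only !g is left, so g = False.
Set h = False.
All clauses satisfied.

q: True, v: True, e: True, a: False, p: True, g: False, d: False, m: True, h: False, u: True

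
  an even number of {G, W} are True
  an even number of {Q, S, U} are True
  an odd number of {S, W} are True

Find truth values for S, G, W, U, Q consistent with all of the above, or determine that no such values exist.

S=T; G=F; W=F; U=T; Q=F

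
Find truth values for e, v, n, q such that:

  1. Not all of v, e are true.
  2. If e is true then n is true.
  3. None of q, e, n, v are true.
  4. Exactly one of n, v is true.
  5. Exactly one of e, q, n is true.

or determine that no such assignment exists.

Case e = True:
  Constraint (3) is violated (e=T) — contradiction.
Case e = False:
  (3) forces q = False.
  (3) forces n = False.
  Constraint (5) is violated (e=F, q=F, n=F) — contradiction.
Both cases fail — unsatisfiable.

Unsatisfiable — no assignment works.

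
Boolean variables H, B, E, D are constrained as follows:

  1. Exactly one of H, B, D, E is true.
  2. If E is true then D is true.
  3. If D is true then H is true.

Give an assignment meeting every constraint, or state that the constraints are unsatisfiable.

H = True, B = False, E = False, D = False

  (1) {H, B, D, E}: 1 true — exactly one ✓
  (2) E=F ⇒ D: vacuous ✓
  (3) D=F ⇒ H: vacuous ✓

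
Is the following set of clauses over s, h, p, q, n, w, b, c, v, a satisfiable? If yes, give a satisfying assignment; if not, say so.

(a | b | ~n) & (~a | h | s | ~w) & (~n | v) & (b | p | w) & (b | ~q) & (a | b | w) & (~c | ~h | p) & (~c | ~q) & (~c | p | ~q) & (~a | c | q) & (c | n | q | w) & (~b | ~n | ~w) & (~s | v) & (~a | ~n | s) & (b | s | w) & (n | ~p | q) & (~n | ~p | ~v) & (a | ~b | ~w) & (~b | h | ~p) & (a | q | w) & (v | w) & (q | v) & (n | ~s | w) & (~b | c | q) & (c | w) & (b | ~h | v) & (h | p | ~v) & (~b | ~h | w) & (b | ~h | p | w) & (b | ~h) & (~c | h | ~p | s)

s = False, h = True, p = False, q = True, n = False, w = True, b = True, c = False, v = True, a = True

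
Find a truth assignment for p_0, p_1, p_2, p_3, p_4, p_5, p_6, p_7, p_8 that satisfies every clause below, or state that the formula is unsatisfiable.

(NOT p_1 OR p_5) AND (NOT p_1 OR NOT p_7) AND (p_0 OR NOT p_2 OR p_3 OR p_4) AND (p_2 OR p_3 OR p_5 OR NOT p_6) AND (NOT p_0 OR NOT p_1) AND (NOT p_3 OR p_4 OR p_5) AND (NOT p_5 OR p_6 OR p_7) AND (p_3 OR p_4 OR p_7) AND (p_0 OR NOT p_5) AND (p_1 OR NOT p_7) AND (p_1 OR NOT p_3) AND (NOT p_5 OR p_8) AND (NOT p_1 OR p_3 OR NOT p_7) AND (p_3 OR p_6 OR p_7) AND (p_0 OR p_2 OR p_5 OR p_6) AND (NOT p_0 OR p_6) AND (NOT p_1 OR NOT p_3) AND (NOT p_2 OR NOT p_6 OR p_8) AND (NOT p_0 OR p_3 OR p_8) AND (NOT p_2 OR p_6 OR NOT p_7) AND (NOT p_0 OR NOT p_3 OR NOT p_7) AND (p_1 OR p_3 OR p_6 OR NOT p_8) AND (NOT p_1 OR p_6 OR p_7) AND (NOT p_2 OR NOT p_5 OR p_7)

p_0 = True, p_1 = False, p_2 = True, p_3 = False, p_4 = True, p_5 = False, p_6 = True, p_7 = False, p_8 = True

Set p_0 = True.
  then (NOT p_0 OR NOT p_1) forces p_1 = False.
  then (p_1 OR NOT p_7) forces p_7 = False.
  then (p_1 OR NOT p_3) forces p_3 = False.
  then (p_3 OR p_6 OR p_7) forces p_6 = True.
  then (NOT p_0 OR p_3 OR p_8) forces p_8 = True.
  then (p_3 OR p_4 OR p_7) forces p_4 = True.
Set p_2 = True.
  then (NOT p_2 OR NOT p_5 OR p_7) forces p_5 = False.
All clauses satisfied.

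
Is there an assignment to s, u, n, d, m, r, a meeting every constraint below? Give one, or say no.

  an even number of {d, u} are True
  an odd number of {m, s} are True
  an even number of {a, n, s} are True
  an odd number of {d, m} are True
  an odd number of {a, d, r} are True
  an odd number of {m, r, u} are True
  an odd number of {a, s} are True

s: False, u: False, n: True, d: False, m: True, r: False, a: True

{d, u}: 0 true → even ✓
{m, s}: 1 true → odd ✓
{a, n, s}: 2 true → even ✓
{d, m}: 1 true → odd ✓
{a, d, r}: 1 true → odd ✓
{m, r, u}: 1 true → odd ✓
{a, s}: 1 true → odd ✓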